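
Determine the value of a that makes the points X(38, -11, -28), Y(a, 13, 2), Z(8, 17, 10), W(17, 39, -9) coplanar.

14

The points are coplanar iff XY · (XZ × XW) = 0.
Expanding, this is linear in a: (-1368)a + (19152) = 0.
So a = 14.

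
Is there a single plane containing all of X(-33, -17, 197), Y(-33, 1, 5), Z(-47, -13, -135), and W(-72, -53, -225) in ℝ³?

A normal to the plane through X, Y, Z is n = XY × XZ = (-5208, 2688, 252).
The plane has equation n·P = 175812. For W: n·W = 175812.
Equal, so W lies in the plane and all four are coplanar.

Yes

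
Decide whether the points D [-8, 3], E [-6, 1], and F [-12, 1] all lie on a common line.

DE = (2, -2), DF = (-4, -2).
Twice the signed area of △DEF is (2)(-2) − (-2)(-4) = -12.
The area is nonzero, so the three points are not collinear.

No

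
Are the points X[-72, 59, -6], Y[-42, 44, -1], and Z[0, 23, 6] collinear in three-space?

Yes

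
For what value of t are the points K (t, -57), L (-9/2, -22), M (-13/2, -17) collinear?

The three points are collinear iff det[KL; KM] = 0.
This determinant is linear in t: (-5)t + (95/2) = 0, so t = 19/2.

19/2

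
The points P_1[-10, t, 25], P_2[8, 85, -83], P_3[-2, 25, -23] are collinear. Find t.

Direction P_2P_3 = (-10, -60, 60). From the x-coordinate of P_1, the parameter along the line is τ = (-10 − 8)/(-10) = 9/5.
Then t = 85 + 9/5·(-60) = -23.

-23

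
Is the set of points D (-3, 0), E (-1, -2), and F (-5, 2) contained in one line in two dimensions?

DE = (2, -2), DF = (-2, 2).
det[DE; DF] = (2)(2) − (-2)(-2) = 0.
The determinant is zero, so the points are collinear.

Yes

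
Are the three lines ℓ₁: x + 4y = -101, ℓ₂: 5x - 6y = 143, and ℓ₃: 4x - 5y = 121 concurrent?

No

Intersecting ℓ₁ and ℓ₂: solving the 2×2 system gives (x, y) = (-17/13, -324/13).
Substitute into ℓ₃: (4)(-17/13) + (-5)(-324/13) = 1552/13.
But ℓ₃ requires 121 ≠ 1552/13, so the three lines have no common point.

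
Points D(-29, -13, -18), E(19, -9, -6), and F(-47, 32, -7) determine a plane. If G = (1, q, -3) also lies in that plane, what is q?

Coplanarity requires DE · (DF × DG) = 0.
DE = (48, 4, 12), DF = (-18, 45, 11); the triple product is linear in q with coefficient -744 and constant term 8928.
Setting it to zero: q = 12.

12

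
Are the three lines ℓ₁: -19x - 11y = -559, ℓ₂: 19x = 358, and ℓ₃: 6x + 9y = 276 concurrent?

No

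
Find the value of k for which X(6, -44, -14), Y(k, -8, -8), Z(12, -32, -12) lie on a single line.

24

Direction XZ = (6, 12, 2). From the y-coordinate of Y, the parameter along the line is τ = (-8 − (-44))/12 = 3.
Then k = 6 + 3·(6) = 24.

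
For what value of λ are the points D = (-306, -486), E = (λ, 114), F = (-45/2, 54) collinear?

9

The three points are collinear iff det[DE; DF] = 0.
This determinant is linear in λ: (540)λ + (-4860) = 0, so λ = 9.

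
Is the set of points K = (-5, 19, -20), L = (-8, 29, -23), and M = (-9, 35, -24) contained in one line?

No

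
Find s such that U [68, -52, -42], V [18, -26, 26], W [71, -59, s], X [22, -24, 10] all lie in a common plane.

The points are coplanar iff UV · (UW × UX) = 0.
Expanding, this is linear in s: (204)s + (6528) = 0.
So s = -32.

-32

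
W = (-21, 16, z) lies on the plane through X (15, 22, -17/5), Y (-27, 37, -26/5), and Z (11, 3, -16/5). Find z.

-23/5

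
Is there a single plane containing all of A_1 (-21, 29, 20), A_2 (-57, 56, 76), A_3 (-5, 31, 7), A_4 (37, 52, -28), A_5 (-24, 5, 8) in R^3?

No

The plane through A_1, A_2, A_3 has normal n = A_1A_2 × A_1A_3 = (-463, 428, -504) and equation n·P = 12055.
Checking the remaining points: n·A_4 = 19237, n·A_5 = 9220.
Since n·A_4 = 19237 ≠ 12055, A_4 is off the plane and the points are not all coplanar.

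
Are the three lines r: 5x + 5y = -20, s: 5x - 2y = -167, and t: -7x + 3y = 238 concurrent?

Yes

Lines aᵢx + bᵢy = cᵢ with pairwise distinct directions are concurrent exactly when det[aᵢ bᵢ cᵢ] = 0.
Here the determinant is 0.
It vanishes, so the lines are concurrent at (-25, 21).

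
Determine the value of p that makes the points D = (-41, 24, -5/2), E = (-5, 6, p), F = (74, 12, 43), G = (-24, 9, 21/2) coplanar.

37/2

Normal to plane DFG: n = (1053/2, -1443/2, -1521); plane equation n·P = -35100.
Requiring n·E = -35100: (-1521)p + (-13923/2) = -35100.
So p = 37/2.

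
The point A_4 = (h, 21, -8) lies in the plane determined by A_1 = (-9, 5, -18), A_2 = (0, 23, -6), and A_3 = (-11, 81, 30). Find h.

-11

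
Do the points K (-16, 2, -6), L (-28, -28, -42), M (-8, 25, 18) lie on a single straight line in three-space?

No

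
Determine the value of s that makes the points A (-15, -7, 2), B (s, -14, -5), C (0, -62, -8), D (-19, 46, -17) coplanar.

-11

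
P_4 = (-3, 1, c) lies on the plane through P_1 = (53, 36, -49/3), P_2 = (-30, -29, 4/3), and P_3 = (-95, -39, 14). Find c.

The plane through P_1, P_2, P_3 has equation −(1940/3)x − 97y − 3395z = 53059/3.
Substituting P_4: (-3395)c + (1843) = 53059/3, so c = -14/3.

-14/3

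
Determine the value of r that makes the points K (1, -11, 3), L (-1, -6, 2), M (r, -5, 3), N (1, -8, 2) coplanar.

Coplanarity ⇔ det[KL; KM; KN] = 0.
Expanding, this is linear in r: (2)r + (10) = 0.
So r = -5.

-5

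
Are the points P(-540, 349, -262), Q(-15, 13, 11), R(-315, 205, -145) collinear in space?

PQ = (525, -336, 273), PR = (225, -144, 117).
Each component of PR is 3/7 times the corresponding component of PQ, so PR = 3/7·PQ and the points are collinear.

Yes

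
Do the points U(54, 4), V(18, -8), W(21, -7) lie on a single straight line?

Yes

UV = (-36, -12), UW = (-33, -11).
Checking proportionality: UW = 11/12·UV, so the vectors are parallel and the points are collinear.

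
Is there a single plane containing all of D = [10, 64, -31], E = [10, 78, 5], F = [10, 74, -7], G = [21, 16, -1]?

A normal to the plane through D, E, F is n = DE × DF = (-24, 0, 0).
The plane has equation n·P = -240. For G: n·G = -504.
-504 ≠ -240, so G is off the plane.

No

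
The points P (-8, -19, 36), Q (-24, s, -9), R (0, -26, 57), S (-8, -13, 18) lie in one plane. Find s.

Coplanarity ⇔ det[PQ; PR; PS] = 0.
Expanding, this is linear in s: (144)s + (576) = 0.
So s = -4.

-4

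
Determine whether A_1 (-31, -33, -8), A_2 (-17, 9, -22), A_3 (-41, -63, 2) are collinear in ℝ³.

Yes

A_1A_2 = (14, 42, -14), A_1A_3 = (-10, -30, 10).
A_1A_2 × A_1A_3 = (0, 0, 0).
The cross product vanishes, so the three points are collinear.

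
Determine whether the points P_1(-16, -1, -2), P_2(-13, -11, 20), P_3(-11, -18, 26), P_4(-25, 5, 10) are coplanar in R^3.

No

With P_1 as base: P_1P_2 = (3, -10, 22), P_1P_3 = (5, -17, 28), P_1P_4 = (-9, 6, 12).
P_1P_3 × P_1P_4 = (-372, -312, -123).
P_1P_2 · (P_1P_3 × P_1P_4) = -702.
Since -702 ≠ 0, the four points are not coplanar.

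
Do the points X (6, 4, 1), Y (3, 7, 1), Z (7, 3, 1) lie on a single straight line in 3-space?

XY = (-3, 3, 0), XZ = (1, -1, 0).
Each component of XZ is -1/3 times the corresponding component of XY, so XZ = -1/3·XY and the points are collinear.

Yes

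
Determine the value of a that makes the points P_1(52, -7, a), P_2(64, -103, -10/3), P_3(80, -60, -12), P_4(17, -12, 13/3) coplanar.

Coplanarity ⇔ det[P_1P_2; P_1P_3; P_1P_4] = 0.
Expanding, this is linear in a: (-3477)a + (-25498) = 0.
So a = -22/3.

-22/3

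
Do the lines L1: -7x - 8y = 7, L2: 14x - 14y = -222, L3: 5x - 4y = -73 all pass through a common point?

No

Intersecting L1 and L2: solving the 2×2 system gives (x, y) = (-937/105, 104/15).
Substitute into L3: (5)(-937/105) + (-4)(104/15) = -7597/105.
But L3 requires -73 ≠ -7597/105, so the three lines have no common point.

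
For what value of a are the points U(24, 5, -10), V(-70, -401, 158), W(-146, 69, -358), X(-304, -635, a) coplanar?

-58

Normal to plane UVW: n = (130536, -61272, -75036); plane equation n·P = 3576864.
Requiring n·X = 3576864: (-75036)a + (-775224) = 3576864.
So a = -58.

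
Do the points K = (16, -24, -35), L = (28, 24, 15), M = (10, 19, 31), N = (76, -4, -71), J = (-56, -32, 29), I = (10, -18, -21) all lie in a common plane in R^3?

No

The plane through K, L, M has normal n = KL × KM = (1018, -1092, 804) and equation n·P = 14356.
Checking the remaining points: n·N = 24652, n·J = 1252, n·I = 12952.
Since n·N = 24652 ≠ 14356, N is off the plane and the points are not all coplanar.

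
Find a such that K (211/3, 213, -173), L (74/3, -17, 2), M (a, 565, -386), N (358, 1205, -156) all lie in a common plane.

440/3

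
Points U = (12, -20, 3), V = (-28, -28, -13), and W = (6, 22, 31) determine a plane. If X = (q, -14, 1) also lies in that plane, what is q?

A normal to the plane is n = UV × UW = (448, 1216, -1728).
X lies in the plane iff n · UX = 0.
This gives (448)q + (5376) = 0, so q = -12.

-12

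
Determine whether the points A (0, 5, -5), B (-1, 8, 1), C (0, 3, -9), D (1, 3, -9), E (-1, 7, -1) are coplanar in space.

Yes

The plane through A, B, C has normal n = AB × AC = (0, -4, 2) and equation n·P = -30.
Checking the remaining points: n·D = -30, n·E = -30.
All equal -30, so all 5 points lie in one plane.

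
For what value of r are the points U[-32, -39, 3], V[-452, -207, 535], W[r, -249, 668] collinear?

Direction UV = (-420, -168, 532). From the y-coordinate of W, the parameter along the line is τ = (-249 − (-39))/(-168) = 5/4.
Then r = (-32) + 5/4·(-420) = -557.

-557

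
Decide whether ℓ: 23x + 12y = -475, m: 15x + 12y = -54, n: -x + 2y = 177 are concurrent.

Intersecting ℓ and m: solving the 2×2 system gives (x, y) = (-421/8, 1961/32).
Substitute into n: (-1)(-421/8) + (2)(1961/32) = 2803/16.
But n requires 177 ≠ 2803/16, so the three lines have no common point.

No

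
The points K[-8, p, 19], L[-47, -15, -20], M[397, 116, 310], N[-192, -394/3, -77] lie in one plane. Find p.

-18

Coplanarity ⇔ det[KL; KM; KN] = 0.
Expanding, this is linear in p: (22542)p + (405756) = 0.
So p = -18.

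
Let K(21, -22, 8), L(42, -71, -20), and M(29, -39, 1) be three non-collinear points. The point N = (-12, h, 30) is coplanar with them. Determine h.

The plane through K, L, M has equation −133x − 77y + 35z = -819.
Substituting N: (-77)h + (2646) = -819, so h = 45.

45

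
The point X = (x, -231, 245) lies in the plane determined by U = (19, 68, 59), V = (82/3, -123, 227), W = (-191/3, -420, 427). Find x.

A normal to the plane is n = UV × UW = (11696, -50864/3, -19856).
X lies in the plane iff n · UX = 0.
This gives (11696)x + (3462016/3) = 0, so x = -296/3.

-296/3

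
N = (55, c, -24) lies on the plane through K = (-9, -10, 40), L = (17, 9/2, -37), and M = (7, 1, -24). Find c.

10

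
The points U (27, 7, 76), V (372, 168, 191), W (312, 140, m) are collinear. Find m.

Direction UV = (345, 161, 115). From the x-coordinate of W, the parameter along the line is τ = (312 − 27)/345 = 19/23.
Then m = 76 + 19/23·(115) = 171.

171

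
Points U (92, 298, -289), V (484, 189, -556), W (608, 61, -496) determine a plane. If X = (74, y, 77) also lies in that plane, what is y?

74

A normal to the plane is n = UV × UW = (-40716, -56628, -36660).
X lies in the plane iff n · UX = 0.
This gives (-56628)y + (4190472) = 0, so y = 74.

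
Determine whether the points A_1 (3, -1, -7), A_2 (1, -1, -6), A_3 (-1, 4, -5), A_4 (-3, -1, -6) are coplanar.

No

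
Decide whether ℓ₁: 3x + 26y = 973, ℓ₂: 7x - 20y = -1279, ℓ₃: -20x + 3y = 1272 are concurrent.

Yes

Lines aᵢx + bᵢy = cᵢ with pairwise distinct directions are concurrent exactly when det[aᵢ bᵢ cᵢ] = 0.
Here the determinant is 0.
It vanishes, so the lines are concurrent at (-57, 44).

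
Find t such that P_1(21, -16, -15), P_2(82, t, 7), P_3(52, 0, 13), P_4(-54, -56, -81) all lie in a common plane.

40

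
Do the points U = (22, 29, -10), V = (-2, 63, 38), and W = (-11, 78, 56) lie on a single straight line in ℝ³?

No

UV = (-24, 34, 48), UW = (-33, 49, 66).
Comparing components 2 and 3: (34)(66) − (48)(49) = -108 ≠ 0, so UV and UW are not parallel and the points are not collinear.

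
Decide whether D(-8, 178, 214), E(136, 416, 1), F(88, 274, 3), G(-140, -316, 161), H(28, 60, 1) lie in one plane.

No

The plane through D, E, F has normal n = DE × DF = (-29770, 9936, -9024) and equation n·P = 75632.
Checking the remaining points: n·G = -424840, n·H = -246424.
Since n·G = -424840 ≠ 75632, G is off the plane and the points are not all coplanar.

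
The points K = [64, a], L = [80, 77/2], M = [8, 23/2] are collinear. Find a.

The three points are collinear iff det[KL; KM] = 0.
This determinant is linear in a: (-72)a + (2340) = 0, so a = 65/2.

65/2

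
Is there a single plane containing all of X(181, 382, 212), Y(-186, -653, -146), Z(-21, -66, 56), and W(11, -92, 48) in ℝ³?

Yes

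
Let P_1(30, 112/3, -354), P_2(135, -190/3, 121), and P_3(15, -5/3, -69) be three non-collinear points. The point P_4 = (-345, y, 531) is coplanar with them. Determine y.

Coplanarity requires P_1P_2 · (P_1P_3 × P_1P_4) = 0.
P_1P_2 = (105, -302/3, 475), P_1P_3 = (-15, -39, 285); the triple product is linear in y with coefficient -37050 and constant term 234650.
Setting it to zero: y = 19/3.

19/3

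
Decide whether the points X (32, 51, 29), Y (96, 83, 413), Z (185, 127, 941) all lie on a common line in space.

XY = (64, 32, 384), XZ = (153, 76, 912).
Comparing components 3 and 1: (384)(153) − (64)(912) = 384 ≠ 0, so XY and XZ are not parallel and the points are not collinear.

No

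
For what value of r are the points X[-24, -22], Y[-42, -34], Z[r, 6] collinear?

Collinearity: (Z − X) must be parallel to (Y − X) = (-18, -12).
Cross-multiplying the components: (r − (-24))·(-12) = (28)·(-18).
Solving gives r = 18.

18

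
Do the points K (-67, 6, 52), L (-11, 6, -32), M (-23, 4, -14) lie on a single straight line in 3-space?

No

KL = (56, 0, -84), KM = (44, -2, -66).
KL × KM = (-168, 0, -112).
The cross product is nonzero, so the points do not lie on one line.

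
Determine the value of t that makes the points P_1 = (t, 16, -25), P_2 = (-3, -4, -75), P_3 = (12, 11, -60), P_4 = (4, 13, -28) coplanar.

7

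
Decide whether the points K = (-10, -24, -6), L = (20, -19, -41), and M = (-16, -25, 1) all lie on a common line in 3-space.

Yes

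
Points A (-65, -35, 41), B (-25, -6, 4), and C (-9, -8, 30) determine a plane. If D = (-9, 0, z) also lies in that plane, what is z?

A normal to the plane is n = AB × AC = (680, -1632, -544).
D lies in the plane iff n · AD = 0.
This gives (-544)z + (3264) = 0, so z = 6.

6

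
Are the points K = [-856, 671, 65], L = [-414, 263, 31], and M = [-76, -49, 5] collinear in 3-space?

Yes

KL = (442, -408, -34), KM = (780, -720, -60).
KL × KM = (0, 0, 0).
The cross product vanishes, so the three points are collinear.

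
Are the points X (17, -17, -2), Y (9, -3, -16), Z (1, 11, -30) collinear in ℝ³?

XY = (-8, 14, -14), XZ = (-16, 28, -28).
XY × XZ = (0, 0, 0).
The cross product vanishes, so the three points are collinear.

Yes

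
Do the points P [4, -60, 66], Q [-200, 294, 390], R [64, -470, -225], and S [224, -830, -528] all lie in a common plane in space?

No

A normal to the plane through P, Q, R is n = PQ × PR = (29826, -39924, 62400).
The plane has equation n·X = 6633144. For S: n·S = 6870744.
6870744 ≠ 6633144, so S is off the plane.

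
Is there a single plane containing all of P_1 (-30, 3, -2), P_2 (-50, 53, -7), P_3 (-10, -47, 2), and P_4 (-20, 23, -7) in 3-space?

With P_1 as base: P_1P_2 = (-20, 50, -5), P_1P_3 = (20, -50, 4), P_1P_4 = (10, 20, -5).
P_1P_3 × P_1P_4 = (170, 140, 900).
P_1P_2 · (P_1P_3 × P_1P_4) = -900.
Since -900 ≠ 0, the four points are not coplanar.

No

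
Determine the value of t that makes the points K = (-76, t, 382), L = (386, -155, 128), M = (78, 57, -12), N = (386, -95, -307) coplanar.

The points are coplanar iff KL · (KM × KN) = 0.
Expanding, this is linear in t: (133980)t + (-13264020) = 0.
So t = 99.

99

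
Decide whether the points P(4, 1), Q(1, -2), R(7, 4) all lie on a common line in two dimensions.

PQ = (-3, -3), PR = (3, 3).
Checking proportionality: PR = -1·PQ, so the vectors are parallel and the points are collinear.

Yes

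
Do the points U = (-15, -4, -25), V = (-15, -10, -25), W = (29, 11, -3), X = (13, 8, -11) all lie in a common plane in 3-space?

Yes

The four points are coplanar iff the 3×3 determinant with rows UV, UW, UX is zero.
Rows: (0, -6, 0), (44, 15, 22), (28, 12, 14).
Expanding along the first row: (0)(-54) − (-6)(0) + (0)(108) = 0.
Zero determinant ⇒ coplanar.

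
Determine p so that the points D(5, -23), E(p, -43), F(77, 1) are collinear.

Collinearity: (E − D) must be parallel to (F − D) = (72, 24).
Cross-multiplying the components: (p − 5)·(24) = (-20)·(72).
Solving gives p = -55.

-55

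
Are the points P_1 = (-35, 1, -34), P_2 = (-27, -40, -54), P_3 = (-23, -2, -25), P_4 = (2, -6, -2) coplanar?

No

A normal to the plane through P_1, P_2, P_3 is n = P_1P_2 × P_1P_3 = (-429, -312, 468).
The plane has equation n·P = -1209. For P_4: n·P_4 = 78.
78 ≠ -1209, so P_4 is off the plane.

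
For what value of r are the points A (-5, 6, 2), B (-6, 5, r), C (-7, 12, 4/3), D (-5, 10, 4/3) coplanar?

7/3

Normal to plane ACD: n = (-4/3, -4/3, -8); plane equation n·P = -52/3.
Requiring n·B = -52/3: (-8)r + (4/3) = -52/3.
So r = 7/3.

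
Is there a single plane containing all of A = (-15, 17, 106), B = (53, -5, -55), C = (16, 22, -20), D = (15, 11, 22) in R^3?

Yes

The four points are coplanar iff the 3×3 determinant with rows AB, AC, AD is zero.
Rows: (68, -22, -161), (31, 5, -126), (30, -6, -84).
Expanding along the first row: (68)(-1176) − (-22)(1176) + (-161)(-336) = 0.
Zero determinant ⇒ coplanar.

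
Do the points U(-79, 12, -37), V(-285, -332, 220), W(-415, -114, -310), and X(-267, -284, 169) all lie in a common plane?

Yes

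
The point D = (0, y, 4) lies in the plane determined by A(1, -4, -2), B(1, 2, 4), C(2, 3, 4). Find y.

1

A normal to the plane is n = AB × AC = (-6, 6, -6).
D lies in the plane iff n · AD = 0.
This gives (6)y + (-6) = 0, so y = 1.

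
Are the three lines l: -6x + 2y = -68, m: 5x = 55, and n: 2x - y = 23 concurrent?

Intersecting l and m: solving the 2×2 system gives (x, y) = (11, -1).
Substitute into n: (2)(11) + (-1)(-1) = 23.
This equals 23, so (11, -1) lies on all three lines and they are concurrent.

Yes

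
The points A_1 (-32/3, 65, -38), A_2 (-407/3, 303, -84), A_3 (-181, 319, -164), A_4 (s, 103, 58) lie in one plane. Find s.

The points are coplanar iff A_1A_2 · (A_1A_3 × A_1A_4) = 0.
Expanding, this is linear in s: (-18304)s + (347776) = 0.
So s = 19.

19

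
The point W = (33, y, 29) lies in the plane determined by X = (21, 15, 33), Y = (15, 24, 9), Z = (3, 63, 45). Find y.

-16

Coplanarity requires XY · (XZ × XW) = 0.
XY = (-6, 9, -24), XZ = (-18, 48, 12); the triple product is linear in y with coefficient 504 and constant term 8064.
Setting it to zero: y = -16.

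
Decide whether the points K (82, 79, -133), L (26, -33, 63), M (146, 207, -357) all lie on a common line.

Yes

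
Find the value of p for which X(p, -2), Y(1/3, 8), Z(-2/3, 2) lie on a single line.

-4/3

Collinearity: (X − Y) must be parallel to (Z − Y) = (-1, -6).
Cross-multiplying the components: (p − 1/3)·(-6) = (-10)·(-1).
Solving gives p = -4/3.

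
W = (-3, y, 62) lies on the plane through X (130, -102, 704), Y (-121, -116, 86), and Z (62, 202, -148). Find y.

32

Coplanarity requires XY · (XZ × XW) = 0.
XY = (-251, -14, -618), XZ = (-68, 304, -852); the triple product is linear in y with coefficient -171828 and constant term 5498496.
Setting it to zero: y = 32.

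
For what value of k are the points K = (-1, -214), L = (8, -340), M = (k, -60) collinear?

Collinearity: (M − K) must be parallel to (L − K) = (9, -126).
Cross-multiplying the components: (k − (-1))·(-126) = (154)·(9).
Solving gives k = -12.

-12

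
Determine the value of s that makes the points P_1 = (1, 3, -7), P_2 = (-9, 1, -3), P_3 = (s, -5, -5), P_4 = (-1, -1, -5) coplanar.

3

Coplanarity ⇔ det[P_1P_2; P_1P_3; P_1P_4] = 0.
Expanding, this is linear in s: (-12)s + (36) = 0.
So s = 3.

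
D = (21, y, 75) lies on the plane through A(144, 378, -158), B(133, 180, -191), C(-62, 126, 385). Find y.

-44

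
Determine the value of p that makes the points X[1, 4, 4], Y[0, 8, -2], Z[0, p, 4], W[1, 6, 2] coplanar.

2

Normal to plane XYW: n = (4, -2, -2); plane equation n·P = -12.
Requiring n·Z = -12: (-2)p + (-8) = -12.
So p = 2.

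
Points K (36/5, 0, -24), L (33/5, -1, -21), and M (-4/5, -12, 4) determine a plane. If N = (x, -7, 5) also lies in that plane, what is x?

The plane through K, L, M has equation 8x − (36/5)y − (4/5)z = 384/5.
Substituting N: (8)x + (232/5) = 384/5, so x = 19/5.

19/5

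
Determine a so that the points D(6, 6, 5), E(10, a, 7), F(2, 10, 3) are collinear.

2

Collinearity requires DE × DF = 0; each component is linear in a.
The x-component gives (-2)a + (4) = 0, so a = 2.
The remaining components then also vanish.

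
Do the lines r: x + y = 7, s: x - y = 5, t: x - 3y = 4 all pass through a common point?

No

Intersecting r and s: solving the 2×2 system gives (x, y) = (6, 1).
Substitute into t: (1)(6) + (-3)(1) = 3.
But t requires 4 ≠ 3, so the three lines have no common point.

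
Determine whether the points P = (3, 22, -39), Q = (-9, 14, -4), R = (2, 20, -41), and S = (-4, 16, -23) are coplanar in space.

A normal to the plane through P, Q, R is n = PQ × PR = (86, -59, 16).
The plane has equation n·X = -1664. For S: n·S = -1656.
-1656 ≠ -1664, so S is off the plane.

No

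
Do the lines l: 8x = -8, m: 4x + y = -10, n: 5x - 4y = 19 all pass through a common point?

Lines aᵢx + bᵢy = cᵢ with pairwise distinct directions are concurrent exactly when det[aᵢ bᵢ cᵢ] = 0.
Here the determinant is 0.
It vanishes, so the lines are concurrent at (-1, -6).

Yes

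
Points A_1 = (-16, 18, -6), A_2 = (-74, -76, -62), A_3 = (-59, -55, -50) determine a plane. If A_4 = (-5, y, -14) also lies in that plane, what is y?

11

Coplanarity requires A_1A_2 · (A_1A_3 × A_1A_4) = 0.
A_1A_2 = (-58, -94, -56), A_1A_3 = (-43, -73, -44); the triple product is linear in y with coefficient -144 and constant term 1584.
Setting it to zero: y = 11.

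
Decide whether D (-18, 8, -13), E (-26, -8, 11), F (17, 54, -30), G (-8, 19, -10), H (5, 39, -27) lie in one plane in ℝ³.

The plane through D, E, F has normal n = DE × DF = (-832, 704, 192) and equation n·P = 18112.
Checking the remaining points: n·G = 18112, n·H = 18112.
All equal 18112, so all 5 points lie in one plane.

Yes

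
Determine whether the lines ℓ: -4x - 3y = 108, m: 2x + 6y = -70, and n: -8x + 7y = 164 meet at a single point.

Lines aᵢx + bᵢy = cᵢ with pairwise distinct directions are concurrent exactly when det[aᵢ bᵢ cᵢ] = 0.
Here the determinant is 104.
Nonzero, so no common point exists.

No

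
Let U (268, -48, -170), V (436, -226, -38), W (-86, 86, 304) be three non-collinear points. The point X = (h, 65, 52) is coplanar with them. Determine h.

40

A normal to the plane is n = UV × UW = (-102060, -126360, -40500).
X lies in the plane iff n · UX = 0.
This gives (-102060)h + (4082400) = 0, so h = 40.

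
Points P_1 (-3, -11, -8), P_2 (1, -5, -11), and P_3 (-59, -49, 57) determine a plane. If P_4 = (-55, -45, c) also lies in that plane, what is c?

Coplanarity requires P_1P_2 · (P_1P_3 × P_1P_4) = 0.
P_1P_2 = (4, 6, -3), P_1P_3 = (-56, -38, 65); the triple product is linear in c with coefficient 184 and constant term -9752.
Setting it to zero: c = 53.

53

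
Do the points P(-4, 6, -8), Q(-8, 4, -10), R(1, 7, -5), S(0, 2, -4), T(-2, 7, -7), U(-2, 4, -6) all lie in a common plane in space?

The plane through P, Q, R has normal n = PQ × PR = (-4, 2, 6) and equation n·X = -20.
Checking the remaining points: n·S = -20, n·T = -20, n·U = -20.
All equal -20, so all 6 points lie in one plane.

Yes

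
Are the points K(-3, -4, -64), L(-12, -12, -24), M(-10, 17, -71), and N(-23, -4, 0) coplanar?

A normal to the plane through K, L, M is n = KL × KM = (-784, -343, -245).
The plane has equation n·P = 19404. For N: n·N = 19404.
Equal, so N lies in the plane and all four are coplanar.

Yes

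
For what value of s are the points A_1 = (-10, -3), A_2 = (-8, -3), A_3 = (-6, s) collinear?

-3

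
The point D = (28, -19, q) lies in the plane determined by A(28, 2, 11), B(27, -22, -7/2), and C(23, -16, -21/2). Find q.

Coplanarity requires AB · (AC × AD) = 0.
AB = (-1, -24, -29/2), AC = (-5, -18, -43/2); the triple product is linear in q with coefficient -102 and constant term 51.
Setting it to zero: q = 1/2.

1/2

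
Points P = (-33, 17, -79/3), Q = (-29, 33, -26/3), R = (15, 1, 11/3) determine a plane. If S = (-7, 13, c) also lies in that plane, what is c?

-6

A normal to the plane is n = PQ × PR = (2288/3, 728, -832).
S lies in the plane iff n · PS = 0.
This gives (-832)c + (-4992) = 0, so c = -6.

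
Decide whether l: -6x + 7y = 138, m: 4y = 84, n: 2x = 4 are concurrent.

No

Intersecting l and m: solving the 2×2 system gives (x, y) = (3/2, 21).
Substitute into n: (2)(3/2) + (0)(21) = 3.
But n requires 4 ≠ 3, so the three lines have no common point.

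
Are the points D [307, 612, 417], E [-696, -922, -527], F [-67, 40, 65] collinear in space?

Yes

DE = (-1003, -1534, -944), DF = (-374, -572, -352).
DE × DF = (0, 0, 0).
The cross product vanishes, so the three points are collinear.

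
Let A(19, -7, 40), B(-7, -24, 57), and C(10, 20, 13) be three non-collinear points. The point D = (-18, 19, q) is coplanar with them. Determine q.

The plane through A, B, C has equation −855y − 855z = -28215.
Substituting D: (-855)q + (-16245) = -28215, so q = 14.

14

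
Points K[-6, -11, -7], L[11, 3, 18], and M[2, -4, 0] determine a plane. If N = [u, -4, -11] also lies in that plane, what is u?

1

Coplanarity requires KL · (KM × KN) = 0.
KL = (17, 14, 25), KM = (8, 7, 7); the triple product is linear in u with coefficient -77 and constant term 77.
Setting it to zero: u = 1.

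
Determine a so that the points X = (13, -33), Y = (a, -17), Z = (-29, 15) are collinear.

-1

The three points are collinear iff det[XY; XZ] = 0.
This determinant is linear in a: (48)a + (48) = 0, so a = -1.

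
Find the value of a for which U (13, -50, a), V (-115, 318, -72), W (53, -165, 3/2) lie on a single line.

Direction VW = (168, -483, 147/2). From the x-coordinate of U, the parameter along the line is τ = (13 − (-115))/168 = 16/21.
Then a = (-72) + 16/21·(147/2) = -16.

-16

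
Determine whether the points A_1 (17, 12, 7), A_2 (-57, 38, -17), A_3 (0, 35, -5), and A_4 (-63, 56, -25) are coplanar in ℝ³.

A normal to the plane through A_1, A_2, A_3 is n = A_1A_2 × A_1A_3 = (240, -480, -1260).
The plane has equation n·P = -10500. For A_4: n·A_4 = -10500.
Equal, so A_4 lies in the plane and all four are coplanar.

Yes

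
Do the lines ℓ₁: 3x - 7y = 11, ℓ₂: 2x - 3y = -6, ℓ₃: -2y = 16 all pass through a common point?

Yes

Intersecting ℓ₁ and ℓ₂: solving the 2×2 system gives (x, y) = (-15, -8).
Substitute into ℓ₃: (0)(-15) + (-2)(-8) = 16.
This equals 16, so (-15, -8) lies on all three lines and they are concurrent.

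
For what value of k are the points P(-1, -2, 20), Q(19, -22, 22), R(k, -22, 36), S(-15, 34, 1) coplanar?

-1

Normal to plane PQS: n = (308, 352, 440); plane equation n·X = 7788.
Requiring n·R = 7788: (308)k + (8096) = 7788.
So k = -1.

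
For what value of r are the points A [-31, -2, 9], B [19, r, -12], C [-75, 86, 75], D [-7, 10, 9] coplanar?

-12

Coplanarity ⇔ det[AB; AC; AD] = 0.
Expanding, this is linear in r: (1584)r + (19008) = 0.
So r = -12.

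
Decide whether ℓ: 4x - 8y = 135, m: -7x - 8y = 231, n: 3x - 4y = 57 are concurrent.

Intersecting ℓ and m: solving the 2×2 system gives (x, y) = (-96/11, -1869/88).
Substitute into n: (3)(-96/11) + (-4)(-1869/88) = 1293/22.
But n requires 57 ≠ 1293/22, so the three lines have no common point.

No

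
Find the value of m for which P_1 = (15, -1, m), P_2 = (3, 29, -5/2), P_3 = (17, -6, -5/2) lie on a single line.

-5/2

Direction P_2P_3 = (14, -35, 0). From the x-coordinate of P_1, the parameter along the line is τ = (15 − 3)/14 = 6/7.
Then m = (-5/2) + 6/7·(0) = -5/2.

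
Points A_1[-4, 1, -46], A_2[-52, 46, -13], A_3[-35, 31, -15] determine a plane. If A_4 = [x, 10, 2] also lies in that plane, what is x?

Coplanarity requires A_1A_2 · (A_1A_3 × A_1A_4) = 0.
A_1A_2 = (-48, 45, 33), A_1A_3 = (-31, 30, 31); the triple product is linear in x with coefficient 405 and constant term 3645.
Setting it to zero: x = -9.

-9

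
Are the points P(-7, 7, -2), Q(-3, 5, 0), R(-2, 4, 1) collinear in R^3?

PQ = (4, -2, 2), PR = (5, -3, 3).
PQ × PR = (0, -2, -2).
The cross product is nonzero, so the points do not lie on one line.

No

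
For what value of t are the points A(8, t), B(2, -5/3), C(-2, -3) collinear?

Collinearity: (A − B) must be parallel to (C − B) = (-4, -4/3).
Cross-multiplying the components: (t − (-5/3))·(-4) = (6)·(-4/3).
Solving gives t = 1/3.

1/3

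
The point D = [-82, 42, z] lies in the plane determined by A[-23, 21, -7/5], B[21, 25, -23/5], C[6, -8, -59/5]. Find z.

Coplanarity requires AB · (AC × AD) = 0.
AB = (44, 4, -16/5), AC = (29, -29, -52/5); the triple product is linear in z with coefficient -1392 and constant term 68208/5.
Setting it to zero: z = 49/5.

49/5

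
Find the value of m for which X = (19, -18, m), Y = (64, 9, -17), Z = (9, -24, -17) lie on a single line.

-17

Collinearity requires XY × XZ = 0; each component is linear in m.
The x-component gives (-33)m + (-561) = 0, so m = -17.
The remaining components then also vanish.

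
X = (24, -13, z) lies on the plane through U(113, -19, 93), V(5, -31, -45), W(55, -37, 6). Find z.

-3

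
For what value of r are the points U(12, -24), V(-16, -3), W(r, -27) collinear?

16

Collinearity: (W − U) must be parallel to (V − U) = (-28, 21).
Cross-multiplying the components: (r − 12)·(21) = (-3)·(-28).
Solving gives r = 16.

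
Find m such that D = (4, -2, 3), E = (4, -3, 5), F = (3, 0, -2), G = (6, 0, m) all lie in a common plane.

1

The points are coplanar iff DE · (DF × DG) = 0.
Expanding, this is linear in m: (-1)m + (1) = 0.
So m = 1.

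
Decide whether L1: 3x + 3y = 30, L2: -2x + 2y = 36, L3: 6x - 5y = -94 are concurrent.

Yes

The three lines meet at one point iff the augmented coefficient matrix [aᵢ bᵢ cᵢ] has rank < 3, i.e. its determinant vanishes.
Here the determinant is 0.
It vanishes, so the lines are concurrent at (-4, 14).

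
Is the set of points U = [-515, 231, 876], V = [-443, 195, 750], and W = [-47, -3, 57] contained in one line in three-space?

Yes

UV = (72, -36, -126), UW = (468, -234, -819).
UV × UW = (0, 0, 0).
The cross product vanishes, so the three points are collinear.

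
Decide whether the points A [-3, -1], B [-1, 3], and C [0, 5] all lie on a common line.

AB = (2, 4), AC = (3, 6).
Checking proportionality: AC = 3/2·AB, so the vectors are parallel and the points are collinear.

Yes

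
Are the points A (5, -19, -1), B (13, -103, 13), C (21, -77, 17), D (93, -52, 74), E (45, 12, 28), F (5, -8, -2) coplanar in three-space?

The plane through A, B, C has normal n = AB × AC = (-700, 80, 880) and equation n·P = -5900.
Checking the remaining points: n·D = -4140, n·E = -5900, n·F = -5900.
Since n·D = -4140 ≠ -5900, D is off the plane and the points are not all coplanar.

No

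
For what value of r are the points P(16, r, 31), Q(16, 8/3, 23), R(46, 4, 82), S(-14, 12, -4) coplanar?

The points are coplanar iff PQ · (PR × PS) = 0.
Expanding, this is linear in r: (960)r + (-5120) = 0.
So r = 16/3.

16/3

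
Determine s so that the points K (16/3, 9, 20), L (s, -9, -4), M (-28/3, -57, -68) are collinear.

Direction KM = (-44/3, -66, -88). From the y-coordinate of L, the parameter along the line is τ = (-9 − 9)/(-66) = 3/11.
Then s = 16/3 + 3/11·(-44/3) = 4/3.

4/3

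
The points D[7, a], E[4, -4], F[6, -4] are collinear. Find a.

The three points are collinear iff det[DE; DF] = 0.
This determinant is linear in a: (2)a + (8) = 0, so a = -4.

-4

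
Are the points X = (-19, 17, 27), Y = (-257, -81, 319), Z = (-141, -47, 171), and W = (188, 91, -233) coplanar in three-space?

A normal to the plane through X, Y, Z is n = XY × XZ = (4576, -1352, 3276).
The plane has equation n·P = -21476. For W: n·W = -26052.
-26052 ≠ -21476, so W is off the plane.

No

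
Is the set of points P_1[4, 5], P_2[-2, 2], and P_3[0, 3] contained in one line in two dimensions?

Yes

P_1P_2 = (-6, -3), P_1P_3 = (-4, -2).
det[P_1P_2; P_1P_3] = (-6)(-2) − (-3)(-4) = 0.
The determinant is zero, so the points are collinear.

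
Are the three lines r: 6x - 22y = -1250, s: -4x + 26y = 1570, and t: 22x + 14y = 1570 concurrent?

Lines aᵢx + bᵢy = cᵢ with pairwise distinct directions are concurrent exactly when det[aᵢ bᵢ cᵢ] = 0.
Here the determinant is 0.
It vanishes, so the lines are concurrent at (30, 65).

Yes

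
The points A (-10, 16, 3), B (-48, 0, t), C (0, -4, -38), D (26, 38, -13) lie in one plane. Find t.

30

Normal to plane ACD: n = (1222, -1316, 940); plane equation n·P = -30456.
Requiring n·B = -30456: (940)t + (-58656) = -30456.
So t = 30.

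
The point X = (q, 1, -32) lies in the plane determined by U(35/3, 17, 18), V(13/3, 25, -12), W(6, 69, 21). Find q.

3

The plane through U, V, W has equation 1584x + 192y − 336z = 15696.
Substituting X: (1584)q + (10944) = 15696, so q = 3.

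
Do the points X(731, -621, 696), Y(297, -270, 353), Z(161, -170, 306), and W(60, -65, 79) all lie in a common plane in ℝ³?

No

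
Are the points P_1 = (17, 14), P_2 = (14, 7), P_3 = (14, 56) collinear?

P_1P_2 = (-3, -7), P_1P_3 = (-3, 42).
Twice the signed area of △P_1P_2P_3 is (-3)(42) − (-7)(-3) = -147.
The area is nonzero, so the three points are not collinear.

No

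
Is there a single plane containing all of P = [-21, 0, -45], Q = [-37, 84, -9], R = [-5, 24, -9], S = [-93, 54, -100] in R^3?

With P as base: PQ = (-16, 84, 36), PR = (16, 24, 36), PS = (-72, 54, -55).
PR × PS = (-3264, -1712, 2592).
PQ · (PR × PS) = 1728.
Since 1728 ≠ 0, the four points are not coplanar.

No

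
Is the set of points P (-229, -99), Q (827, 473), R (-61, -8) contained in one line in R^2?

PQ = (1056, 572), PR = (168, 91).
det[PQ; PR] = (1056)(91) − (572)(168) = 0.
The determinant is zero, so the points are collinear.

Yes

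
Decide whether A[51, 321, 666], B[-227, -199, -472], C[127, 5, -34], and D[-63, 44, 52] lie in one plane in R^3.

With A as base: AB = (-278, -520, -1138), AC = (76, -316, -700), AD = (-114, -277, -614).
AC × AD = (124, 126464, -57076).
AB · (AC × AD) = -843264.
Since -843264 ≠ 0, the four points are not coplanar.

No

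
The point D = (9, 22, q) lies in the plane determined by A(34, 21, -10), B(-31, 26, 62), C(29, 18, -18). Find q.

14

The plane through A, B, C has equation 176x − 880y + 220z = -14696.
Substituting D: (220)q + (-17776) = -14696, so q = 14.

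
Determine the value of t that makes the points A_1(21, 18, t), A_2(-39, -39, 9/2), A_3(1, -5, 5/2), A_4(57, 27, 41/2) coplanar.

Coplanarity ⇔ det[A_1A_2; A_1A_3; A_1A_4] = 0.
Expanding, this is linear in t: (624)t + (4056) = 0.
So t = -13/2.

-13/2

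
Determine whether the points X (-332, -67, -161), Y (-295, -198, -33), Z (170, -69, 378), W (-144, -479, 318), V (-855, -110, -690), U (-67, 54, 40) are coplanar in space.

No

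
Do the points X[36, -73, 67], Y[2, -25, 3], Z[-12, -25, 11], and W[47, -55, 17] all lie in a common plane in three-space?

No

With X as base: XY = (-34, 48, -64), XZ = (-48, 48, -56), XW = (11, 18, -50).
XZ × XW = (-1392, -3016, -1392).
XY · (XZ × XW) = -8352.
Since -8352 ≠ 0, the four points are not coplanar.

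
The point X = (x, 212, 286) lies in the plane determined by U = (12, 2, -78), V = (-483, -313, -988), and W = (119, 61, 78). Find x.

582

Coplanarity requires UV · (UW × UX) = 0.
UV = (-495, -315, -910), UW = (107, 59, 156); the triple product is linear in x with coefficient 4550 and constant term -2648100.
Setting it to zero: x = 582.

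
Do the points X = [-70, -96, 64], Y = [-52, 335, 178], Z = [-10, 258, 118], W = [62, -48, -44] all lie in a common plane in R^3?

With X as base: XY = (18, 431, 114), XZ = (60, 354, 54), XW = (132, 48, -108).
XZ × XW = (-40824, 13608, -43848).
XY · (XZ × XW) = 131544.
Since 131544 ≠ 0, the four points are not coplanar.

No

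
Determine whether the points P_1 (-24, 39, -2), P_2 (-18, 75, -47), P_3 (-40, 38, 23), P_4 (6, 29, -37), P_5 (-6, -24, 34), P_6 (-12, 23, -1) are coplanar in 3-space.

No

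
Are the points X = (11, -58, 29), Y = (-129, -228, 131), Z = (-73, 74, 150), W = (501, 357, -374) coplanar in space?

The four points are coplanar iff the 3×3 determinant with rows XY, XZ, XW is zero.
Rows: (-140, -170, 102), (-84, 132, 121), (490, 415, -403).
Expanding along the first row: (-140)(-103411) − (-170)(-25438) + (102)(-99540) = 0.
Zero determinant ⇒ coplanar.

Yes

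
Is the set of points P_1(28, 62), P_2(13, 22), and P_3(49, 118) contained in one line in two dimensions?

P_1P_2 = (-15, -40), P_1P_3 = (21, 56).
Checking proportionality: P_1P_3 = -7/5·P_1P_2, so the vectors are parallel and the points are collinear.

Yes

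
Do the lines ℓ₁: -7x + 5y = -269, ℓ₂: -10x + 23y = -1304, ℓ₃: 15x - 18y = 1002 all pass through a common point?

No

Intersecting ℓ₁ and ℓ₂: solving the 2×2 system gives (x, y) = (-3, -58).
Substitute into ℓ₃: (15)(-3) + (-18)(-58) = 999.
But ℓ₃ requires 1002 ≠ 999, so the three lines have no common point.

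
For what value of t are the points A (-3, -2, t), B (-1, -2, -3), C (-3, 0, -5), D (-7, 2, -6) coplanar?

Coplanarity ⇔ det[AB; AC; AD] = 0.
Expanding, this is linear in t: (-4)t + (-8) = 0.
So t = -2.

-2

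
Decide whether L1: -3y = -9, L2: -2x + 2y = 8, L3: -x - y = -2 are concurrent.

Intersecting L1 and L2: solving the 2×2 system gives (x, y) = (-1, 3).
Substitute into L3: (-1)(-1) + (-1)(3) = -2.
This equals -2, so (-1, 3) lies on all three lines and they are concurrent.

Yes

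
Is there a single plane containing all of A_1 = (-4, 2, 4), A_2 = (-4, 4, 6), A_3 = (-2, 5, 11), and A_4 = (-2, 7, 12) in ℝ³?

A normal to the plane through A_1, A_2, A_3 is n = A_1A_2 × A_1A_3 = (8, 4, -4).
The plane has equation n·P = -40. For A_4: n·A_4 = -36.
-36 ≠ -40, so A_4 is off the plane.

No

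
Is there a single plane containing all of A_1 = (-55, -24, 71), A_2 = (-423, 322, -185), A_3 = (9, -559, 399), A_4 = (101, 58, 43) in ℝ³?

Yes

With A_1 as base: A_1A_2 = (-368, 346, -256), A_1A_3 = (64, -535, 328), A_1A_4 = (156, 82, -28).
A_1A_3 × A_1A_4 = (-11916, 52960, 88708).
A_1A_2 · (A_1A_3 × A_1A_4) = 0.
The scalar triple product vanishes, so the four points are coplanar.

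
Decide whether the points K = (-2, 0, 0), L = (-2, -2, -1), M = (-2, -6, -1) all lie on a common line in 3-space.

KL = (0, -2, -1), KM = (0, -6, -1).
Comparing components 2 and 3: (-2)(-1) − (-1)(-6) = -4 ≠ 0, so KL and KM are not parallel and the points are not collinear.

No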